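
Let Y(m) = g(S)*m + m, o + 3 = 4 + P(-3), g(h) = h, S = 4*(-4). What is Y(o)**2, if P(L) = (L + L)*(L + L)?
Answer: 308025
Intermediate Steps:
S = -16
P(L) = 4*L**2 (P(L) = (2*L)*(2*L) = 4*L**2)
o = 37 (o = -3 + (4 + 4*(-3)**2) = -3 + (4 + 4*9) = -3 + (4 + 36) = -3 + 40 = 37)
Y(m) = -15*m (Y(m) = -16*m + m = -15*m)
Y(o)**2 = (-15*37)**2 = (-555)**2 = 308025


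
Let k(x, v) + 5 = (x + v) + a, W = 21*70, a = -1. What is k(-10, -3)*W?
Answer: -27930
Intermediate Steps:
W = 1470
k(x, v) = -6 + v + x (k(x, v) = -5 + ((x + v) - 1) = -5 + ((v + x) - 1) = -5 + (-1 + v + x) = -6 + v + x)
k(-10, -3)*W = (-6 - 3 - 10)*1470 = -19*1470 = -27930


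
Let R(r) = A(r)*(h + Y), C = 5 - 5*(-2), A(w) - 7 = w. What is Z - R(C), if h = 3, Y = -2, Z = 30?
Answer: 8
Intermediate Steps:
A(w) = 7 + w
C = 15 (C = 5 + 10 = 15)
R(r) = 7 + r (R(r) = (7 + r)*(3 - 2) = (7 + r)*1 = 7 + r)
Z - R(C) = 30 - (7 + 15) = 30 - 1*22 = 30 - 22 = 8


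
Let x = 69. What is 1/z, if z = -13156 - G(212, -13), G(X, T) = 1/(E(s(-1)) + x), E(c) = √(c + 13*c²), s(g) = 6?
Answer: -56399841/741997215961 - √474/741997215961 ≈ -7.6011e-5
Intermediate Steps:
G(X, T) = 1/(69 + √474) (G(X, T) = 1/(√(6*(1 + 13*6)) + 69) = 1/(√(6*(1 + 78)) + 69) = 1/(√(6*79) + 69) = 1/(√474 + 69) = 1/(69 + √474))
z = -18799947/1429 + √474/4287 (z = -13156 - (23/1429 - √474/4287) = -13156 + (-23/1429 + √474/4287) = -18799947/1429 + √474/4287 ≈ -13156.)
1/z = 1/(-18799947/1429 + √474/4287)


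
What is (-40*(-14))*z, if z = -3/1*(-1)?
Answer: 1680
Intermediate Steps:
z = 3 (z = -3*1*(-1) = -3*(-1) = 3)
(-40*(-14))*z = -40*(-14)*3 = 560*3 = 1680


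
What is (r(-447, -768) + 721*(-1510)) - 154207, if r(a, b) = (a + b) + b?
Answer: -1244900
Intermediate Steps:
r(a, b) = a + 2*b
(r(-447, -768) + 721*(-1510)) - 154207 = ((-447 + 2*(-768)) + 721*(-1510)) - 154207 = ((-447 - 1536) - 1088710) - 154207 = (-1983 - 1088710) - 154207 = -1090693 - 154207 = -1244900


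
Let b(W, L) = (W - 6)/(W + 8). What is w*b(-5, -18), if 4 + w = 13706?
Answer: -150722/3 ≈ -50241.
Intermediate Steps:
w = 13702 (w = -4 + 13706 = 13702)
b(W, L) = (-6 + W)/(8 + W)
w*b(-5, -18) = 13702*((-6 - 5)/(8 - 5)) = 13702*(-11/3) = -150722/3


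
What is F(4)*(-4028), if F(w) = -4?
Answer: 16112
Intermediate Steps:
F(4)*(-4028) = -4*(-4028) = 16112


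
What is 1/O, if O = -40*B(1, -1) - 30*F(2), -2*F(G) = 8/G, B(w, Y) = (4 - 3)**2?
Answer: 1/20 ≈ 0.050000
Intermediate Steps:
B(w, Y) = 1 (B(w, Y) = 1**2 = 1)
F(G) = -4/G
O = 20 (O = -40*1 - (-120)/2 = -40 - (-120)/2 = -40 - 30*(-2) = -40 + 60 = 20)
1/O = 1/20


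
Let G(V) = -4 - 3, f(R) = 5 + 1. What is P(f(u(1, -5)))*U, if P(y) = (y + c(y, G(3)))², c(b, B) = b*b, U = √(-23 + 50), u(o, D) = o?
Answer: 5292*√3 ≈ 9166.0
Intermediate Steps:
f(R) = 6
U = 3*√3 (U = √27 = 3*√3 ≈ 5.1962)
G(V) = -7
c(b, B) = b²
P(y) = (y + y²)²
P(f(u(1, -5)))*U = (6²*(1 + 6)²)*(3*√3) = (36*7²)*(3*√3) = (36*49)*(3*√3) = 1764*(3*√3) = 5292*√3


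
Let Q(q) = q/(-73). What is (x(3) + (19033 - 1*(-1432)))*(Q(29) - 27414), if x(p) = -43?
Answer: -40869547922/73 ≈ -5.5986e+8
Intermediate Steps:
Q(q) = -q/73 (Q(q) = q*(-1/73) = -q/73)
(x(3) + (19033 - 1*(-1432)))*(Q(29) - 27414) = (-43 + (19033 - 1*(-1432)))*(-1/73*29 - 27414) = (-43 + (19033 + 1432))*(-29/73 - 27414) = (-43 + 20465)*(-2001251/73) = 20422*(-2001251/73) = -40869547922/73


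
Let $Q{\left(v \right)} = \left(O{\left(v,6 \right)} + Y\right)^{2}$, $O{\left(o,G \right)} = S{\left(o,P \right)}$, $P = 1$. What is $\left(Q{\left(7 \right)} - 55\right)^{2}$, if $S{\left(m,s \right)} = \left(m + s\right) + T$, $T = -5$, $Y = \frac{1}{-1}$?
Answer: $2601$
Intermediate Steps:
$Y = -1$
$S{\left(m,s \right)} = -5 + m + s$ ($S{\left(m,s \right)} = \left(m + s\right) - 5 = -5 + m + s$)
$O{\left(o,G \right)} = -4 + o$ ($O{\left(o,G \right)} = -5 + o + 1 = -4 + o$)
$Q{\left(v \right)} = \left(-5 + v\right)^{2}$ ($Q{\left(v \right)} = \left(\left(-4 + v\right) - 1\right)^{2} = \left(-5 + v\right)^{2}$)
$\left(Q{\left(7 \right)} - 55\right)^{2} = \left(\left(-5 + 7\right)^{2} - 55\right)^{2} = \left(2^{2} - 55\right)^{2} = \left(4 - 55\right)^{2} = \left(-51\right)^{2} = 2601$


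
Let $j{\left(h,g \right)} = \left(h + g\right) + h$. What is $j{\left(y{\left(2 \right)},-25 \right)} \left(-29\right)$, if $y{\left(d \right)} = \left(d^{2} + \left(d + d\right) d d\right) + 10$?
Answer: $-1015$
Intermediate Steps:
$y{\left(d \right)} = 10 + d^{2} + 2 d^{3}$ ($y{\left(d \right)} = \left(d^{2} + 2 d d d\right) + 10 = \left(d^{2} + 2 d^{2} d\right) + 10 = \left(d^{2} + 2 d^{3}\right) + 10 = 10 + d^{2} + 2 d^{3}$)
$j{\left(h,g \right)} = g + 2 h$ ($j{\left(h,g \right)} = \left(g + h\right) + h = g + 2 h$)
$j{\left(y{\left(2 \right)},-25 \right)} \left(-29\right) = \left(-25 + 2 \left(10 + 2^{2} + 2 \cdot 2^{3}\right)\right) \left(-29\right) = \left(-25 + 2 \left(10 + 4 + 2 \cdot 8\right)\right) \left(-29\right) = \left(-25 + 2 \left(10 + 4 + 16\right)\right) \left(-29\right) = \left(-25 + 2 \cdot 30\right) \left(-29\right) = \left(-25 + 60\right) \left(-29\right) = 35 \left(-29\right) = -1015$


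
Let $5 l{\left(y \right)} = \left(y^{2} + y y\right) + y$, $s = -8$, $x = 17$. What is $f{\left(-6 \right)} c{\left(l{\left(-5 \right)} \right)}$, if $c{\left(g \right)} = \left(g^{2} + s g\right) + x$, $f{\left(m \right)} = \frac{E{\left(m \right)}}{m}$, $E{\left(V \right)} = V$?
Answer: $26$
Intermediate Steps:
$l{\left(y \right)} = \frac{y}{5} + \frac{2 y^{2}}{5}$ ($l{\left(y \right)} = \frac{\left(y^{2} + y y\right) + y}{5} = \frac{\left(y^{2} + y^{2}\right) + y}{5} = \frac{2 y^{2} + y}{5} = \frac{y + 2 y^{2}}{5} = \frac{y}{5} + \frac{2 y^{2}}{5}$)
$f{\left(m \right)} = 1$ ($f{\left(m \right)} = \frac{m}{m} = 1$)
$c{\left(g \right)} = 17 + g^{2} - 8 g$ ($c{\left(g \right)} = \left(g^{2} - 8 g\right) + 17 = 17 + g^{2} - 8 g$)
$f{\left(-6 \right)} c{\left(l{\left(-5 \right)} \right)} = 1 \left(17 + \left(\frac{1}{5} \left(-5\right) \left(1 + 2 \left(-5\right)\right)\right)^{2} - 8 \cdot \frac{1}{5} \left(-5\right) \left(1 + 2 \left(-5\right)\right)\right) = 1 \left(17 + \left(\frac{1}{5} \left(-5\right) \left(1 - 10\right)\right)^{2} - 8 \cdot \frac{1}{5} \left(-5\right) \left(1 - 10\right)\right) = 1 \left(17 + \left(\frac{1}{5} \left(-5\right) \left(-9\right)\right)^{2} - 8 \cdot \frac{1}{5} \left(-5\right) \left(-9\right)\right) = 1 \left(17 + 9^{2} - 72\right) = 1 \left(17 + 81 - 72\right) = 1 \cdot 26 = 26$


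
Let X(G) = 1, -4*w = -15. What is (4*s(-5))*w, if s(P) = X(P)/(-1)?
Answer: -15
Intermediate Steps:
w = 15/4 (w = -1/4*(-15) = 15/4 ≈ 3.7500)
s(P) = -1 (s(P) = 1/(-1) = 1*(-1) = -1)
(4*s(-5))*w = (4*(-1))*(15/4) = -4*15/4 = -15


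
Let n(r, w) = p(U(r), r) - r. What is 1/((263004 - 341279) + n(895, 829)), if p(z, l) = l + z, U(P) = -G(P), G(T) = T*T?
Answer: -1/879300 ≈ -1.1373e-6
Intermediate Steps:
G(T) = T²
U(P) = -P²
n(r, w) = -r² (n(r, w) = (r - r²) - r = -r²)
1/((263004 - 341279) + n(895, 829)) = 1/((263004 - 341279) - 1*895²) = 1/(-78275 - 1*801025) = 1/(-78275 - 801025) = 1/(-879300) = -1/879300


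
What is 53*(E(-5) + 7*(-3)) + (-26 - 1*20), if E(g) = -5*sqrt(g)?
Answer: -1159 - 265*I*sqrt(5) ≈ -1159.0 - 592.56*I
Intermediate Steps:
53*(E(-5) + 7*(-3)) + (-26 - 1*20) = 53*(-5*I*sqrt(5) + 7*(-3)) + (-26 - 1*20) = 53*(-5*I*sqrt(5) - 21) + (-26 - 20) = 53*(-5*I*sqrt(5) - 21) - 46 = 53*(-21 - 5*I*sqrt(5)) - 46 = (-1113 - 265*I*sqrt(5)) - 46 = -1159 - 265*I*sqrt(5)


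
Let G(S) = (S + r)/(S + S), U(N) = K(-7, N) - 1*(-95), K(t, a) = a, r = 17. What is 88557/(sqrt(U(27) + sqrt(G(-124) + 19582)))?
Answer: 177114*sqrt(31)/sqrt(15128 + sqrt(301099466)) ≈ 5471.7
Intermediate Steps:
U(N) = 95 + N (U(N) = N - 1*(-95) = N + 95 = 95 + N)
G(S) = (17 + S)/(2*S) (G(S) = (S + 17)/(S + S) = (17 + S)/((2*S)) = (17 + S)*(1/(2*S)) = (17 + S)/(2*S))
88557/(sqrt(U(27) + sqrt(G(-124) + 19582))) = 88557/(sqrt((95 + 27) + sqrt((1/2)*(17 - 124)/(-124) + 19582))) = 88557/(sqrt(122 + sqrt((1/2)*(-1/124)*(-107) + 19582))) = 88557/(sqrt(122 + sqrt(107/248 + 19582))) = 88557/(sqrt(122 + sqrt(4856443/248))) = 88557/(sqrt(122 + sqrt(301099466)/124)) = 88557/sqrt(122 + sqrt(301099466)/124)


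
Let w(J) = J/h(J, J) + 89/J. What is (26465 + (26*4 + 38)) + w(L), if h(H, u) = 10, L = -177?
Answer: 47062171/1770 ≈ 26589.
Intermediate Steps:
w(J) = 89/J + J/10 (w(J) = J/10 + 89/J = 89/J + J/10)
(26465 + (26*4 + 38)) + w(L) = (26465 + (26*4 + 38)) + (89/(-177) + (⅒)*(-177)) = (26465 + (104 + 38)) + (89*(-1/177) - 177/10) = (26465 + 142) + (-89/177 - 177/10) = 26607 - 32219/1770 = 47062171/1770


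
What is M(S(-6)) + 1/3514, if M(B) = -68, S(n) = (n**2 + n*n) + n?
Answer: -238951/3514 ≈ -68.000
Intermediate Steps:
S(n) = n + 2*n**2 (S(n) = (n**2 + n**2) + n = 2*n**2 + n = n + 2*n**2)
M(S(-6)) + 1/3514 = -68 + 1/3514 = -238951/3514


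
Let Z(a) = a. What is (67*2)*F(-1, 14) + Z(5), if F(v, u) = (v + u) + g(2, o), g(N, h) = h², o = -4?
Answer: 3891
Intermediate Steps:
F(v, u) = 16 + u + v (F(v, u) = (v + u) + (-4)² = (u + v) + 16 = 16 + u + v)
(67*2)*F(-1, 14) + Z(5) = (67*2)*(16 + 14 - 1) + 5 = 134*29 + 5 = 3886 + 5 = 3891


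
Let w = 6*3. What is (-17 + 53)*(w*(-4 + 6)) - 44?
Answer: 1252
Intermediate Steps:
w = 18
(-17 + 53)*(w*(-4 + 6)) - 44 = (-17 + 53)*(18*(-4 + 6)) - 44 = 36*(18*2) - 44 = 36*36 - 44 = 1296 - 44 = 1252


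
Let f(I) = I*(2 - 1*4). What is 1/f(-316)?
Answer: 1/632 ≈ 0.0015823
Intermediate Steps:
f(I) = -2*I (f(I) = I*(2 - 4) = I*(-2) = -2*I)
1/f(-316) = 1/(-2*(-316)) = 1/632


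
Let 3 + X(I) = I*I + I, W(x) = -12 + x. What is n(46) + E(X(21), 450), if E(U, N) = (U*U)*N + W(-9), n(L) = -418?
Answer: 94806011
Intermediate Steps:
X(I) = -3 + I + I² (X(I) = -3 + (I*I + I) = -3 + (I² + I) = -3 + (I + I²) = -3 + I + I²)
E(U, N) = -21 + N*U² (E(U, N) = (U*U)*N + (-12 - 9) = U²*N - 21 = N*U² - 21 = -21 + N*U²)
n(46) + E(X(21), 450) = -418 + (-21 + 450*(-3 + 21 + 21²)²) = -418 + (-21 + 450*(-3 + 21 + 441)²) = -418 + (-21 + 450*459²) = -418 + (-21 + 450*210681) = -418 + (-21 + 94806450) = -418 + 94806429 = 94806011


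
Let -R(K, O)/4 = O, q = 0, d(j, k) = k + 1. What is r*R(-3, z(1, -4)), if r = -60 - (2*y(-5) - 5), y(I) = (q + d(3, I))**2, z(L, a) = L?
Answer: 348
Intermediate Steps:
d(j, k) = 1 + k
R(K, O) = -4*O
y(I) = (1 + I)**2 (y(I) = (0 + (1 + I))**2 = (1 + I)**2)
r = -87 (r = -60 - (2*(1 - 5)**2 - 5) = -60 - (2*(-4)**2 - 5) = -60 - (2*16 - 5) = -60 - (32 - 5) = -60 - 1*27 = -60 - 27 = -87)
r*R(-3, z(1, -4)) = -(-348) = -87*(-4) = 348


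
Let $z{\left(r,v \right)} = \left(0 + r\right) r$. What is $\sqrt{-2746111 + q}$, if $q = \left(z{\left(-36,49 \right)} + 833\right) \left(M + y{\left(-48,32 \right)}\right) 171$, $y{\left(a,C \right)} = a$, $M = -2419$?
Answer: $4 i \sqrt{56304979} \approx 30015.0 i$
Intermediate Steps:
$z{\left(r,v \right)} = r^{2}$ ($z{\left(r,v \right)} = r r = r^{2}$)
$q = -898133553$ ($q = \left(\left(-36\right)^{2} + 833\right) \left(-2419 - 48\right) 171 = \left(1296 + 833\right) \left(-2467\right) 171 = 2129 \left(-2467\right) 171 = \left(-5252243\right) 171 = -898133553$)
$\sqrt{-2746111 + q} = \sqrt{-2746111 - 898133553} = \sqrt{-900879664} = 4 i \sqrt{56304979}$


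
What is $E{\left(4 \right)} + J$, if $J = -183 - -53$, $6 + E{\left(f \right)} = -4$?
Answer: $-140$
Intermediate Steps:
$E{\left(f \right)} = -10$ ($E{\left(f \right)} = -6 - 4 = -10$)
$J = -130$ ($J = -183 + 53 = -130$)
$E{\left(4 \right)} + J = -10 - 130 = -140$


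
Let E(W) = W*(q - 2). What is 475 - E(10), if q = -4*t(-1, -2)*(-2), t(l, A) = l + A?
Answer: 735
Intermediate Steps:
t(l, A) = A + l
q = -24 (q = -4*(-2 - 1)*(-2) = -4*(-3)*(-2) = 12*(-2) = -24)
E(W) = -26*W (E(W) = W*(-24 - 2) = W*(-26) = -26*W)
475 - E(10) = 475 - (-26)*10 = 475 - 1*(-260) = 475 + 260 = 735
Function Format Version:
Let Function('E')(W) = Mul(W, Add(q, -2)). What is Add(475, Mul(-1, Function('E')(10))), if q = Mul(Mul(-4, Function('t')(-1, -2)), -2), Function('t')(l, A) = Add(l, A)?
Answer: 735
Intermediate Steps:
Function('t')(l, A) = Add(A, l)
q = -24 (q = Mul(Mul(-4, Add(-2, -1)), -2) = Mul(Mul(-4, -3), -2) = Mul(12, -2) = -24)
Function('E')(W) = Mul(-26, W) (Function('E')(W) = Mul(W, Add(-24, -2)) = Mul(W, -26) = Mul(-26, W))
Add(475, Mul(-1, Function('E')(10))) = Add(475, Mul(-1, Mul(-26, 10))) = Add(475, Mul(-1, -260)) = Add(475, 260) = 735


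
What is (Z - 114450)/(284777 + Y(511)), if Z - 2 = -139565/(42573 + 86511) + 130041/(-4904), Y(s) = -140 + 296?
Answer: -18116562964633/45092637222072 ≈ -0.40176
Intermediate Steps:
Y(s) = 156
Z = -4051145833/158256984 (Z = 2 + (-139565/(42573 + 86511) + 130041/(-4904)) = 2 + (-139565/129084 + 130041*(-1/4904)) = 2 + (-139565*1/129084 - 130041/4904) = 2 + (-139565/129084 - 130041/4904) = 2 - 4367659801/158256984 = -4051145833/158256984 ≈ -25.599)
(Z - 114450)/(284777 + Y(511)) = (-4051145833/158256984 - 114450)/(284777 + 156) = -18116562964633/158256984/284933 = -18116562964633/158256984*1/284933 = -18116562964633/45092637222072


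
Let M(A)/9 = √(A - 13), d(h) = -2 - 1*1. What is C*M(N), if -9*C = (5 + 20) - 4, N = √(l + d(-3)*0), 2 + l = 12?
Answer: -21*I*√(13 - √10) ≈ -65.867*I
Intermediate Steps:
l = 10 (l = -2 + 12 = 10)
d(h) = -3 (d(h) = -2 - 1 = -3)
N = √10 (N = √(10 - 3*0) = √(10 + 0) = √10 ≈ 3.1623)
M(A) = 9*√(-13 + A) (M(A) = 9*√(A - 13) = 9*√(-13 + A))
C = -7/3 (C = -((5 + 20) - 4)/9 = -(25 - 4)/9 = -⅑*21 = -7/3 ≈ -2.3333)
C*M(N) = -21*√(-13 + √10)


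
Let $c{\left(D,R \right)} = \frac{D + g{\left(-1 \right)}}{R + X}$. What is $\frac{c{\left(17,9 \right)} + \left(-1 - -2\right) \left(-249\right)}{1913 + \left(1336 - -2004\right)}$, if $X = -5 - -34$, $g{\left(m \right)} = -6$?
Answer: $- \frac{9451}{199614} \approx -0.047346$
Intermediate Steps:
$X = 29$ ($X = -5 + 34 = 29$)
$c{\left(D,R \right)} = \frac{-6 + D}{29 + R}$ ($c{\left(D,R \right)} = \frac{D - 6}{R + 29} = \frac{-6 + D}{29 + R}$)
$\frac{c{\left(17,9 \right)} + \left(-1 - -2\right) \left(-249\right)}{1913 + \left(1336 - -2004\right)} = \frac{\frac{-6 + 17}{29 + 9} + \left(-1 - -2\right) \left(-249\right)}{1913 + \left(1336 - -2004\right)} = \frac{\frac{1}{38} \cdot 11 + \left(-1 + 2\right) \left(-249\right)}{1913 + \left(1336 + 2004\right)} = \frac{\frac{1}{38} \cdot 11 + 1 \left(-249\right)}{1913 + 3340} = \frac{\frac{11}{38} - 249}{5253} = \left(- \frac{9451}{38}\right) \frac{1}{5253} = - \frac{9451}{199614}$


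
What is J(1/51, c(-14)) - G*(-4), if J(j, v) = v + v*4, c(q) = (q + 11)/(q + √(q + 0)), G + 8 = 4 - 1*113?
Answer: -467 + I*√14/14 ≈ -467.0 + 0.26726*I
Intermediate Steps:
G = -117 (G = -8 + (4 - 1*113) = -8 + (4 - 113) = -8 - 109 = -117)
c(q) = (11 + q)/(q + √q)
J(j, v) = 5*v (J(j, v) = v + 4*v = 5*v)
J(1/51, c(-14)) - G*(-4) = 5*((11 - 14)/(-14 + √(-14))) - (-117)*(-4) = 5*(-3/(-14 + I*√14)) - 1*468 = 5*(-3/(-14 + I*√14)) - 468 = -15/(-14 + I*√14) - 468 = -468 - 15/(-14 + I*√14)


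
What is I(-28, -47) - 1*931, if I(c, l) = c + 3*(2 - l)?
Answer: -812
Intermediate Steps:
I(c, l) = 6 + c - 3*l (I(c, l) = c + (6 - 3*l) = 6 + c - 3*l)
I(-28, -47) - 1*931 = (6 - 28 - 3*(-47)) - 1*931 = (6 - 28 + 141) - 931 = 119 - 931 = -812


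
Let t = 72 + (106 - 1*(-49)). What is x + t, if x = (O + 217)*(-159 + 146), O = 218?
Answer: -5428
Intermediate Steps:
t = 227 (t = 72 + (106 + 49) = 72 + 155 = 227)
x = -5655 (x = (218 + 217)*(-159 + 146) = 435*(-13) = -5655)
x + t = -5655 + 227 = -5428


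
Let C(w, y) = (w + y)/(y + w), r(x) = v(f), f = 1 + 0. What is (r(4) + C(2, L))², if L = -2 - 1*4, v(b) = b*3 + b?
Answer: 25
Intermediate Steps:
f = 1
v(b) = 4*b (v(b) = 3*b + b = 4*b)
r(x) = 4 (r(x) = 4*1 = 4)
L = -6 (L = -2 - 4 = -6)
C(w, y) = 1 (C(w, y) = (w + y)/(w + y) = 1)
(r(4) + C(2, L))² = (4 + 1)² = 5² = 25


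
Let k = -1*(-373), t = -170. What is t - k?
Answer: -543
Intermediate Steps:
k = 373
t - k = -170 - 1*373 = -170 - 373 = -543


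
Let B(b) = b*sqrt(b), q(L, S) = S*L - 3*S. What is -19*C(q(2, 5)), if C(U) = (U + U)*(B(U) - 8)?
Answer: -1520 - 950*I*sqrt(5) ≈ -1520.0 - 2124.3*I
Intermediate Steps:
q(L, S) = -3*S + L*S (q(L, S) = L*S - 3*S = -3*S + L*S)
B(b) = b**(3/2)
C(U) = 2*U*(-8 + U**(3/2)) (C(U) = (U + U)*(U**(3/2) - 8) = (2*U)*(-8 + U**(3/2)) = 2*U*(-8 + U**(3/2)))
-19*C(q(2, 5)) = -38*5*(-3 + 2)*(-8 + (5*(-3 + 2))**(3/2)) = -38*5*(-1)*(-8 + (5*(-1))**(3/2)) = -38*(-5)*(-8 + (-5)**(3/2)) = -38*(-5)*(-8 - 5*I*sqrt(5)) = -19*(80 + 50*I*sqrt(5)) = -1520 - 950*I*sqrt(5)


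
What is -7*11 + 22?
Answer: -55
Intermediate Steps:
-7*11 + 22 = -77 + 22 = -55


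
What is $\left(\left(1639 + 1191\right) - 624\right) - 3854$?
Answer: $-1648$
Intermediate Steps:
$\left(\left(1639 + 1191\right) - 624\right) - 3854 = \left(2830 - 624\right) - 3854 = 2206 - 3854 = -1648$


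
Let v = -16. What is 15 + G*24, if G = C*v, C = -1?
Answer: 399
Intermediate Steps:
G = 16 (G = -1*(-16) = 16)
15 + G*24 = 15 + 16*24 = 15 + 384 = 399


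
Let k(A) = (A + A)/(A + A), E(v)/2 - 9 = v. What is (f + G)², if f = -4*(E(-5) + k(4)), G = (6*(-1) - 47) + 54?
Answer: 1225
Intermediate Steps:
E(v) = 18 + 2*v
G = 1 (G = (-6 - 47) + 54 = -53 + 54 = 1)
k(A) = 1 (k(A) = (2*A)/((2*A)) = (2*A)*(1/(2*A)) = 1)
f = -36 (f = -4*((18 + 2*(-5)) + 1) = -4*((18 - 10) + 1) = -4*(8 + 1) = -4*9 = -36)
(f + G)² = (-36 + 1)² = (-35)² = 1225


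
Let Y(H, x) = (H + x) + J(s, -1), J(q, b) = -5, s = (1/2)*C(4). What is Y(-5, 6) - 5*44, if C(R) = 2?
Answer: -224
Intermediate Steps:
s = 1 (s = (1/2)*2 = 1)
Y(H, x) = -5 + H + x (Y(H, x) = (H + x) - 5 = -5 + H + x)
Y(-5, 6) - 5*44 = (-5 - 5 + 6) - 5*44 = -4 - 220 = -224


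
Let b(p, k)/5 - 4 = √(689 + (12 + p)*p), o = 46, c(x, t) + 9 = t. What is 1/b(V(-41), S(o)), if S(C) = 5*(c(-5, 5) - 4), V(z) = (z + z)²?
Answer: -4/226467685 + 3*√5032617/226467685 ≈ 2.9700e-5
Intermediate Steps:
c(x, t) = -9 + t
V(z) = 4*z² (V(z) = (2*z)² = 4*z²)
S(C) = -40 (S(C) = 5*((-9 + 5) - 4) = 5*(-4 - 4) = 5*(-8) = -40)
b(p, k) = 20 + 5*√(689 + p*(12 + p)) (b(p, k) = 20 + 5*√(689 + (12 + p)*p) = 20 + 5*√(689 + p*(12 + p)))
1/b(V(-41), S(o)) = 1/(20 + 5*√(689 + (4*(-41)²)² + 12*(4*(-41)²))) = 1/(20 + 5*√(689 + (4*1681)² + 12*(4*1681))) = 1/(20 + 5*√(689 + 6724² + 12*6724)) = 1/(20 + 5*√(689 + 45212176 + 80688)) = 1/(20 + 5*√45293553) = 1/(20 + 5*(3*√5032617)) = 1/(20 + 15*√5032617)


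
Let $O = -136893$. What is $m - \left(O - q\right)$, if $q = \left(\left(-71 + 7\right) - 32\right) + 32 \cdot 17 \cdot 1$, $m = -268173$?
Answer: $-130832$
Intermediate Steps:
$q = 448$ ($q = \left(-64 - 32\right) + 32 \cdot 17 = -96 + 544 = 448$)
$m - \left(O - q\right) = -268173 - \left(-136893 - 448\right) = -268173 - -137341 = -268173 + 137341 = -130832$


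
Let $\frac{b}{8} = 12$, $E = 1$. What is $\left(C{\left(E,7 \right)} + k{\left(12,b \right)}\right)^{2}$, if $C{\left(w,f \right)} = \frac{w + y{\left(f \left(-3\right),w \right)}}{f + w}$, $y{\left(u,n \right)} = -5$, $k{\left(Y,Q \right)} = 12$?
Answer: $\frac{529}{4} \approx 132.25$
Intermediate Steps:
$b = 96$ ($b = 8 \cdot 12 = 96$)
$C{\left(w,f \right)} = \frac{-5 + w}{f + w}$ ($C{\left(w,f \right)} = \frac{w - 5}{f + w} = \frac{-5 + w}{f + w}$)
$\left(C{\left(E,7 \right)} + k{\left(12,b \right)}\right)^{2} = \left(\frac{-5 + 1}{7 + 1} + 12\right)^{2} = \left(\frac{1}{8} \left(-4\right) + 12\right)^{2} = \left(- \frac{1}{2} + 12\right)^{2} = \left(\frac{23}{2}\right)^{2} = \frac{529}{4}$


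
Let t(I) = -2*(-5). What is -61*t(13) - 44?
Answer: -654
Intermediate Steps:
t(I) = 10
-61*t(13) - 44 = -61*10 - 44 = -610 - 44 = -654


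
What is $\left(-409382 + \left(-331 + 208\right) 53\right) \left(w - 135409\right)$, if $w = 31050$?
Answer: $43403012459$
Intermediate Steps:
$\left(-409382 + \left(-331 + 208\right) 53\right) \left(w - 135409\right) = \left(-409382 + \left(-331 + 208\right) 53\right) \left(31050 - 135409\right) = \left(-409382 - 6519\right) \left(-104359\right) = \left(-415901\right) \left(-104359\right) = 43403012459$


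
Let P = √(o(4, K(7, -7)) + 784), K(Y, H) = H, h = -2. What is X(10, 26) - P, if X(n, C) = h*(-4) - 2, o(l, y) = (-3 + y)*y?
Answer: 6 - √854 ≈ -23.223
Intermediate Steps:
o(l, y) = y*(-3 + y)
X(n, C) = 6 (X(n, C) = -2*(-4) - 2 = 8 - 2 = 6)
P = √854 (P = √(-7*(-3 - 7) + 784) = √(-7*(-10) + 784) = √(70 + 784) = √854 ≈ 29.223)
X(10, 26) - P = 6 - √854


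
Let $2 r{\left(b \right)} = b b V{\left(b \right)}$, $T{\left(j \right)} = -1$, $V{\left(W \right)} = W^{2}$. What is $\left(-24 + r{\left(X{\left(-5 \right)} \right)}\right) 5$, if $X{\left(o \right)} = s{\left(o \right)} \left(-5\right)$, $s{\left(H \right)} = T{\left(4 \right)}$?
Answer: $\frac{2885}{2} \approx 1442.5$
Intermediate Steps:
$s{\left(H \right)} = -1$
$X{\left(o \right)} = 5$ ($X{\left(o \right)} = \left(-1\right) \left(-5\right) = 5$)
$r{\left(b \right)} = \frac{b^{4}}{2}$ ($r{\left(b \right)} = \frac{b b b^{2}}{2} = \frac{b^{2} b^{2}}{2} = \frac{b^{4}}{2}$)
$\left(-24 + r{\left(X{\left(-5 \right)} \right)}\right) 5 = \left(-24 + \frac{5^{4}}{2}\right) 5 = \left(-24 + \frac{1}{2} \cdot 625\right) 5 = \left(-24 + \frac{625}{2}\right) 5 = \frac{577}{2} \cdot 5 = \frac{2885}{2}$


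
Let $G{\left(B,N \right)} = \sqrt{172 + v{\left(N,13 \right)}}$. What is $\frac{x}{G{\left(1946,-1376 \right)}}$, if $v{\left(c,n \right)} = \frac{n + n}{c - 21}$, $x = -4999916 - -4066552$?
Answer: $- \frac{466682 \sqrt{335640426}}{120129} \approx -71172.0$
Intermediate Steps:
$x = -933364$ ($x = -4999916 + 4066552 = -933364$)
$v{\left(c,n \right)} = \frac{2 n}{-21 + c}$
$G{\left(B,N \right)} = \sqrt{172 + \frac{26}{-21 + N}}$ ($G{\left(B,N \right)} = \sqrt{172 + 2 \cdot 13 \frac{1}{-21 + N}} = \sqrt{172 + \frac{26}{-21 + N}}$)
$\frac{x}{G{\left(1946,-1376 \right)}} = - \frac{933364}{\sqrt{172 + \frac{26}{-21 - 1376}}} = - \frac{933364}{\sqrt{172 + \frac{26}{-1397}}} = - \frac{933364}{\sqrt{172 + 26 \left(- \frac{1}{1397}\right)}} = - \frac{933364}{\sqrt{172 - \frac{26}{1397}}} = - \frac{933364}{\sqrt{\frac{240258}{1397}}} = - \frac{933364}{\frac{1}{1397} \sqrt{335640426}} = - 933364 \frac{\sqrt{335640426}}{240258} = - \frac{466682 \sqrt{335640426}}{120129}$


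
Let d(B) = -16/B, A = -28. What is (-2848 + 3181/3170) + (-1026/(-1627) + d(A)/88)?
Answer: -565193664503/198567215 ≈ -2846.4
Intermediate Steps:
(-2848 + 3181/3170) + (-1026/(-1627) + d(A)/88) = (-2848 + 3181/3170) + (-1026/(-1627) - 16/(-28)/88) = (-2848 + 3181*(1/3170)) + (-1026*(-1/1627) - 16*(-1/28)*(1/88)) = (-2848 + 3181/3170) + (1026/1627 + (4/7)*(1/88)) = -9024979/3170 + (1026/1627 + 1/154) = -9024979/3170 + 159631/250558 = -565193664503/198567215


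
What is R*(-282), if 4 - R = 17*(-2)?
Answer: -10716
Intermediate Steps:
R = 38 (R = 4 - 17*(-2) = 4 - 1*(-34) = 4 + 34 = 38)
R*(-282) = 38*(-282) = -10716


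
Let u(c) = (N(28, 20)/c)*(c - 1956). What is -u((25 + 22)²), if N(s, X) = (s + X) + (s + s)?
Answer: -26312/2209 ≈ -11.911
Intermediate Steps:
N(s, X) = X + 3*s (N(s, X) = (X + s) + 2*s = X + 3*s)
u(c) = 104*(-1956 + c)/c (u(c) = ((20 + 3*28)/c)*(c - 1956) = ((20 + 84)/c)*(-1956 + c) = (104/c)*(-1956 + c) = 104*(-1956 + c)/c)
-u((25 + 22)²) = -(104 - 203424/(25 + 22)²) = -(104 - 203424/(47²)) = -(104 - 203424/2209) = -1*26312/2209 = -26312/2209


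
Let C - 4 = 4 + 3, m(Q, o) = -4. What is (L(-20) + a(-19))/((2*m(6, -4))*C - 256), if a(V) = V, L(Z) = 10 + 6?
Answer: 3/344 ≈ 0.0087209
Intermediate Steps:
L(Z) = 16
C = 11 (C = 4 + (4 + 3) = 4 + 7 = 11)
(L(-20) + a(-19))/((2*m(6, -4))*C - 256) = (16 - 19)/((2*(-4))*11 - 256) = -3/(-8*11 - 256) = -3/(-88 - 256) = -3/(-344) = -3*(-1/344) = 3/344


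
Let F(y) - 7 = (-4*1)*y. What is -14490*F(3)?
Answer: 72450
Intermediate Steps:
F(y) = 7 - 4*y (F(y) = 7 + (-4*1)*y = 7 - 4*y)
-14490*F(3) = -14490*(7 - 4*3) = -14490*(7 - 12) = -14490*(-5) = 72450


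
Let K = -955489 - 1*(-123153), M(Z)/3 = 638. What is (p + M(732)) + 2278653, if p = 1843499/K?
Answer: 1898196171013/832336 ≈ 2.2806e+6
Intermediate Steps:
M(Z) = 1914 (M(Z) = 3*638 = 1914)
K = -832336 (K = -955489 + 123153 = -832336)
p = -1843499/832336 (p = 1843499/(-832336) = 1843499*(-1/832336) = -1843499/832336 ≈ -2.2149)
(p + M(732)) + 2278653 = (-1843499/832336 + 1914) + 2278653 = 1591247605/832336 + 2278653 = 1898196171013/832336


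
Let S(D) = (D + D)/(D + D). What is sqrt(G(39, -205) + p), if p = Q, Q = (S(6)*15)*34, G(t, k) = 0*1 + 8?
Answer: sqrt(518) ≈ 22.760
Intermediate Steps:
G(t, k) = 8 (G(t, k) = 0 + 8 = 8)
S(D) = 1 (S(D) = (2*D)/((2*D)) = (2*D)*(1/(2*D)) = 1)
Q = 510 (Q = (1*15)*34 = 15*34 = 510)
p = 510
sqrt(G(39, -205) + p) = sqrt(8 + 510) = sqrt(518)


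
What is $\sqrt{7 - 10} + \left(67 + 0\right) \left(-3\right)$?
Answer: $-201 + i \sqrt{3} \approx -201.0 + 1.732 i$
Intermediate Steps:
$\sqrt{7 - 10} + \left(67 + 0\right) \left(-3\right) = \sqrt{-3} + 67 \left(-3\right) = i \sqrt{3} - 201 = -201 + i \sqrt{3}$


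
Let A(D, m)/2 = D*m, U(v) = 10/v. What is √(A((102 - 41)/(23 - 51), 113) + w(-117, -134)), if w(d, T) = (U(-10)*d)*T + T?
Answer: I*√3195654/14 ≈ 127.69*I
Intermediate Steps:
A(D, m) = 2*D*m (A(D, m) = 2*(D*m) = 2*D*m)
w(d, T) = T - T*d (w(d, T) = ((10/(-10))*d)*T + T = ((10*(-⅒))*d)*T + T = (-d)*T + T = -T*d + T = T - T*d)
√(A((102 - 41)/(23 - 51), 113) + w(-117, -134)) = √(2*((102 - 41)/(23 - 51))*113 - 134*(1 - 1*(-117))) = √(2*(61/(-28))*113 - 134*(1 + 117)) = √(2*(61*(-1/28))*113 - 134*118) = √(2*(-61/28)*113 - 15812) = √(-6893/14 - 15812) = √(-228261/14) = I*√3195654/14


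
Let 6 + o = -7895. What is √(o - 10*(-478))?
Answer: I*√3121 ≈ 55.866*I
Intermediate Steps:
o = -7901 (o = -6 - 7895 = -7901)
√(o - 10*(-478)) = √(-7901 - 10*(-478)) = √(-7901 + 4780) = √(-3121) = I*√3121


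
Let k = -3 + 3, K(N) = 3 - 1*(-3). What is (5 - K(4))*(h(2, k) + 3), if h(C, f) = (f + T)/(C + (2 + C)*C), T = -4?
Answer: -13/5 ≈ -2.6000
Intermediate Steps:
K(N) = 6 (K(N) = 3 + 3 = 6)
k = 0
h(C, f) = (-4 + f)/(C + C*(2 + C)) (h(C, f) = (f - 4)/(C + (2 + C)*C) = (-4 + f)/(C + C*(2 + C)))
(5 - K(4))*(h(2, k) + 3) = (5 - 1*6)*((-4 + 0)/(2*(3 + 2)) + 3) = (5 - 6)*((½)*(-4)/5 + 3) = -((½)*(⅕)*(-4) + 3) = -(-⅖ + 3) = -1*13/5 = -13/5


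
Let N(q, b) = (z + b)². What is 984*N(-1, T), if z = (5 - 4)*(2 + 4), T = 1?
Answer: 48216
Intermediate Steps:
z = 6 (z = 1*6 = 6)
N(q, b) = (6 + b)²
984*N(-1, T) = 984*(6 + 1)² = 984*7² = 984*49 = 48216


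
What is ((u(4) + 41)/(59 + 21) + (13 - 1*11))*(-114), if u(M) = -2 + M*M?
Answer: -2451/8 ≈ -306.38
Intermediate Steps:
u(M) = -2 + M²
((u(4) + 41)/(59 + 21) + (13 - 1*11))*(-114) = (((-2 + 4²) + 41)/(59 + 21) + (13 - 1*11))*(-114) = (((-2 + 16) + 41)/80 + (13 - 11))*(-114) = ((14 + 41)*(1/80) + 2)*(-114) = (55*(1/80) + 2)*(-114) = (11/16 + 2)*(-114) = (43/16)*(-114) = -2451/8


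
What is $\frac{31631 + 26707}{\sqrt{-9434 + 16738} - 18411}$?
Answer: $- \frac{1074060918}{338957617} - \frac{116676 \sqrt{1826}}{338957617} \approx -3.1834$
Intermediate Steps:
$\frac{31631 + 26707}{\sqrt{-9434 + 16738} - 18411} = \frac{58338}{\sqrt{7304} - 18411} = \frac{58338}{2 \sqrt{1826} - 18411} = \frac{58338}{-18411 + 2 \sqrt{1826}}$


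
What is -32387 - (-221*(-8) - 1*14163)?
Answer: -19992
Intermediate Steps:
-32387 - (-221*(-8) - 1*14163) = -32387 - (1768 - 14163) = -32387 - 1*(-12395) = -32387 + 12395 = -19992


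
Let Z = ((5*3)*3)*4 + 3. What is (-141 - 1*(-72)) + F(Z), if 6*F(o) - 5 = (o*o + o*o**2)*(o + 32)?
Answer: 1324824431/6 ≈ 2.2080e+8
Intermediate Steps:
Z = 183 (Z = (15*3)*4 + 3 = 45*4 + 3 = 180 + 3 = 183)
F(o) = 5/6 + (32 + o)*(o**2 + o**3)/6 (F(o) = 5/6 + ((o*o + o*o**2)*(o + 32))/6 = 5/6 + ((o**2 + o**3)*(32 + o))/6 = 5/6 + ((32 + o)*(o**2 + o**3))/6 = 5/6 + (32 + o)*(o**2 + o**3)/6)
(-141 - 1*(-72)) + F(Z) = (-141 - 1*(-72)) + (5/6 + (1/6)*183**4 + (11/2)*183**3 + (16/3)*183**2) = (-141 + 72) + (5/6 + (1/6)*1121513121 + (11/2)*6128487 + (16/3)*33489) = -69 + (5/6 + 373837707/2 + 67413357/2 + 178608) = -69 + 1324824845/6 = 1324824431/6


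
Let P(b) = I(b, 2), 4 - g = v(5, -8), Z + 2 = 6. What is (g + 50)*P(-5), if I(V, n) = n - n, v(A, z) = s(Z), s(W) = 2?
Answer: 0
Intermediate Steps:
Z = 4 (Z = -2 + 6 = 4)
v(A, z) = 2
g = 2 (g = 4 - 1*2 = 4 - 2 = 2)
I(V, n) = 0
P(b) = 0
(g + 50)*P(-5) = (2 + 50)*0 = 52*0 = 0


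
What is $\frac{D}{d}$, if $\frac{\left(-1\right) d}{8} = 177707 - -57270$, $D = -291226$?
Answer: $\frac{145613}{939908} \approx 0.15492$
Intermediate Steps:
$d = -1879816$ ($d = - 8 \left(177707 - -57270\right) = - 8 \left(177707 + 57270\right) = \left(-8\right) 234977 = -1879816$)
$\frac{D}{d} = - \frac{291226}{-1879816} = \left(-291226\right) \left(- \frac{1}{1879816}\right) = \frac{145613}{939908}$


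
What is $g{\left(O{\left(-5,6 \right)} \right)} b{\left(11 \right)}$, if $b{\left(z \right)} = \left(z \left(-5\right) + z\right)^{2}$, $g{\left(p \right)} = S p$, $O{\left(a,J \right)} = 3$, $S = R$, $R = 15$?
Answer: $87120$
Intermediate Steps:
$S = 15$
$g{\left(p \right)} = 15 p$
$b{\left(z \right)} = 16 z^{2}$ ($b{\left(z \right)} = \left(- 5 z + z\right)^{2} = \left(- 4 z\right)^{2} = 16 z^{2}$)
$g{\left(O{\left(-5,6 \right)} \right)} b{\left(11 \right)} = 15 \cdot 3 \cdot 16 \cdot 11^{2} = 45 \cdot 16 \cdot 121 = 45 \cdot 1936 = 87120$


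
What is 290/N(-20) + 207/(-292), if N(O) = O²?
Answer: 47/2920 ≈ 0.016096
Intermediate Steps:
290/N(-20) + 207/(-292) = 290/((-20)²) + 207/(-292) = 290/400 + 207*(-1/292) = 290*(1/400) - 207/292 = 29/40 - 207/292 = 47/2920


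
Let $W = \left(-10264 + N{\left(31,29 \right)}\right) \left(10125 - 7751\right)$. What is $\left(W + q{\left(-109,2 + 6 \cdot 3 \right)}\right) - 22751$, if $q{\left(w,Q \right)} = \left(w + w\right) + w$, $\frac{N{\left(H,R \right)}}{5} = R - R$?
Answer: $-24389814$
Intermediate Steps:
$N{\left(H,R \right)} = 0$ ($N{\left(H,R \right)} = 5 \left(R - R\right) = 5 \cdot 0 = 0$)
$W = -24366736$ ($W = \left(-10264 + 0\right) \left(10125 - 7751\right) = \left(-10264\right) 2374 = -24366736$)
$q{\left(w,Q \right)} = 3 w$ ($q{\left(w,Q \right)} = 2 w + w = 3 w$)
$\left(W + q{\left(-109,2 + 6 \cdot 3 \right)}\right) - 22751 = \left(-24366736 + 3 \left(-109\right)\right) - 22751 = \left(-24366736 - 327\right) - 22751 = -24367063 - 22751 = -24389814$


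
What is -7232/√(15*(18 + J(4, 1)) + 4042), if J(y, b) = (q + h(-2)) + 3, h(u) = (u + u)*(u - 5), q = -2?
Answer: -7232*√4747/4747 ≈ -104.97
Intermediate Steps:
h(u) = 2*u*(-5 + u) (h(u) = (2*u)*(-5 + u) = 2*u*(-5 + u))
J(y, b) = 29 (J(y, b) = (-2 + 2*(-2)*(-5 - 2)) + 3 = (-2 + 2*(-2)*(-7)) + 3 = (-2 + 28) + 3 = 26 + 3 = 29)
-7232/√(15*(18 + J(4, 1)) + 4042) = -7232/√(15*(18 + 29) + 4042) = -7232/√(15*47 + 4042) = -7232/√(705 + 4042) = -7232*√4747/4747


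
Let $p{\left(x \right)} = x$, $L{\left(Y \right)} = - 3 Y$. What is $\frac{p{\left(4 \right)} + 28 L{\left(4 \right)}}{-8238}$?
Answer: $\frac{166}{4119} \approx 0.040301$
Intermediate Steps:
$\frac{p{\left(4 \right)} + 28 L{\left(4 \right)}}{-8238} = \frac{4 + 28 \left(\left(-3\right) 4\right)}{-8238} = \left(4 + 28 \left(-12\right)\right) \left(- \frac{1}{8238}\right) = \left(4 - 336\right) \left(- \frac{1}{8238}\right) = \left(-332\right) \left(- \frac{1}{8238}\right) = \frac{166}{4119}$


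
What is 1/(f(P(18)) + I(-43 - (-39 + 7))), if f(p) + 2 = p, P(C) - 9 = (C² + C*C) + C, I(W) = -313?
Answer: 1/360 ≈ 0.0027778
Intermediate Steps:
P(C) = 9 + C + 2*C² (P(C) = 9 + ((C² + C*C) + C) = 9 + ((C² + C²) + C) = 9 + (2*C² + C) = 9 + (C + 2*C²) = 9 + C + 2*C²)
f(p) = -2 + p
1/(f(P(18)) + I(-43 - (-39 + 7))) = 1/((-2 + (9 + 18 + 2*18²)) - 313) = 1/((-2 + (9 + 18 + 2*324)) - 313) = 1/((-2 + (9 + 18 + 648)) - 313) = 1/((-2 + 675) - 313) = 1/(673 - 313) = 1/360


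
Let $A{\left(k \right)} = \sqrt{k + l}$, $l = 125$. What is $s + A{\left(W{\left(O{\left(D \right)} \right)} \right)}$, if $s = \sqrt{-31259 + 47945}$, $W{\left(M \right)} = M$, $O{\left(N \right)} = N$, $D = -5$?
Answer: $2 \sqrt{30} + 9 \sqrt{206} \approx 140.13$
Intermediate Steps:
$s = 9 \sqrt{206}$ ($s = \sqrt{16686} = 9 \sqrt{206} \approx 129.17$)
$A{\left(k \right)} = \sqrt{125 + k}$ ($A{\left(k \right)} = \sqrt{k + 125} = \sqrt{125 + k}$)
$s + A{\left(W{\left(O{\left(D \right)} \right)} \right)} = 9 \sqrt{206} + \sqrt{125 - 5} = 9 \sqrt{206} + \sqrt{120} = 9 \sqrt{206} + 2 \sqrt{30} = 2 \sqrt{30} + 9 \sqrt{206}$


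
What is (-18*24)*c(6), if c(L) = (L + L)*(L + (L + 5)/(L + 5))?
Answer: -36288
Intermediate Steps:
c(L) = 2*L*(1 + L) (c(L) = (2*L)*(L + (5 + L)/(5 + L)) = (2*L)*(L + 1) = (2*L)*(1 + L) = 2*L*(1 + L))
(-18*24)*c(6) = (-18*24)*(2*6*(1 + 6)) = -864*6*7 = -432*84 = -36288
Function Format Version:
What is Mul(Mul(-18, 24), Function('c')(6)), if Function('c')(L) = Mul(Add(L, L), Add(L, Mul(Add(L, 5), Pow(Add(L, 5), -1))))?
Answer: -36288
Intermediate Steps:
Function('c')(L) = Mul(2, L, Add(1, L)) (Function('c')(L) = Mul(Mul(2, L), Add(L, Mul(Add(5, L), Pow(Add(5, L), -1)))) = Mul(Mul(2, L), Add(L, 1)) = Mul(Mul(2, L), Add(1, L)) = Mul(2, L, Add(1, L)))
Mul(Mul(-18, 24), Function('c')(6)) = Mul(Mul(-18, 24), Mul(2, 6, Add(1, 6))) = Mul(-432, Mul(2, 6, 7)) = Mul(-432, 84) = -36288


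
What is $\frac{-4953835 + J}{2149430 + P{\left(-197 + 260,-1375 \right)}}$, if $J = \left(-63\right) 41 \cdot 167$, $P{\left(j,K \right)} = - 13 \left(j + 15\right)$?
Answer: $- \frac{1346299}{537104} \approx -2.5066$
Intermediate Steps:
$P{\left(j,K \right)} = -195 - 13 j$ ($P{\left(j,K \right)} = - 13 \left(15 + j\right) = -195 - 13 j$)
$J = -431361$ ($J = \left(-2583\right) 167 = -431361$)
$\frac{-4953835 + J}{2149430 + P{\left(-197 + 260,-1375 \right)}} = \frac{-4953835 - 431361}{2149430 - \left(195 + 13 \left(-197 + 260\right)\right)} = - \frac{5385196}{2149430 - 1014} = - \frac{5385196}{2148416} = \left(-5385196\right) \frac{1}{2148416} = - \frac{1346299}{537104}$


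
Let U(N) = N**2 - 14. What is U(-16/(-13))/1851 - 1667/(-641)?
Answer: 520116763/200516979 ≈ 2.5939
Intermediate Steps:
U(N) = -14 + N**2
U(-16/(-13))/1851 - 1667/(-641) = (-14 + (-16/(-13))**2)/1851 - 1667/(-641) = (-14 + (-16*(-1/13))**2)*(1/1851) - 1667*(-1/641) = (-14 + (16/13)**2)*(1/1851) + 1667/641 = (-14 + 256/169)*(1/1851) + 1667/641 = -2110/169*1/1851 + 1667/641 = -2110/312819 + 1667/641 = 520116763/200516979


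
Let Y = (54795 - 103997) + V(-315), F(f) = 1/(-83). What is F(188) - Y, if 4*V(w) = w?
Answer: 16361205/332 ≈ 49281.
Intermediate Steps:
V(w) = w/4
F(f) = -1/83
Y = -197123/4 (Y = (54795 - 103997) + (¼)*(-315) = -49202 - 315/4 = -197123/4 ≈ -49281.)
F(188) - Y = -1/83 - 1*(-197123/4) = -1/83 + 197123/4 = 16361205/332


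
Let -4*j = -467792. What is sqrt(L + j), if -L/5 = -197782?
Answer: sqrt(1105858) ≈ 1051.6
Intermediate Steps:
j = 116948 (j = -1/4*(-467792) = 116948)
L = 988910 (L = -5*(-197782) = 988910)
sqrt(L + j) = sqrt(988910 + 116948) = sqrt(1105858)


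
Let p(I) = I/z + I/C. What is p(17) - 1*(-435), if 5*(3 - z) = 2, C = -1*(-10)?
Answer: 57621/130 ≈ 443.24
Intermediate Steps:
C = 10
z = 13/5 (z = 3 - 1/5*2 = 3 - 2/5 = 13/5 ≈ 2.6000)
p(I) = 63*I/130 (p(I) = I/(13/5) + I/10 = I*(5/13) + I*(1/10) = 5*I/13 + I/10 = 63*I/130)
p(17) - 1*(-435) = (63/130)*17 - 1*(-435) = 1071/130 + 435 = 57621/130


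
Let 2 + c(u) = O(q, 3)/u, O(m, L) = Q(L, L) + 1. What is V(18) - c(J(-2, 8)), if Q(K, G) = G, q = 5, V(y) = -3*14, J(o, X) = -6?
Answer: -118/3 ≈ -39.333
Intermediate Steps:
V(y) = -42
O(m, L) = 1 + L (O(m, L) = L + 1 = 1 + L)
c(u) = -2 + 4/u (c(u) = -2 + (1 + 3)/u = -2 + 4/u)
V(18) - c(J(-2, 8)) = -42 - (-2 + 4/(-6)) = -42 - (-2 + 4*(-⅙)) = -42 - (-2 - ⅔) = -42 - 1*(-8/3) = -42 + 8/3 = -118/3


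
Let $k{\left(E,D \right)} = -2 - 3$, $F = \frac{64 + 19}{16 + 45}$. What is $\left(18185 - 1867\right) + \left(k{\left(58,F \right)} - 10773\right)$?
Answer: $5540$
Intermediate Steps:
$F = \frac{83}{61} \approx 1.3607$
$k{\left(E,D \right)} = -5$ ($k{\left(E,D \right)} = -2 - 3 = -5$)
$\left(18185 - 1867\right) + \left(k{\left(58,F \right)} - 10773\right) = \left(18185 - 1867\right) - 10778 = 16318 - 10778 = 5540$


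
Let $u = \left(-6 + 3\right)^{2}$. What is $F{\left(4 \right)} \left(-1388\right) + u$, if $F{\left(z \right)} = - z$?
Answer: $5561$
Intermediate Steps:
$u = 9$ ($u = \left(-3\right)^{2} = 9$)
$F{\left(4 \right)} \left(-1388\right) + u = \left(-1\right) 4 \left(-1388\right) + 9 = \left(-4\right) \left(-1388\right) + 9 = 5552 + 9 = 5561$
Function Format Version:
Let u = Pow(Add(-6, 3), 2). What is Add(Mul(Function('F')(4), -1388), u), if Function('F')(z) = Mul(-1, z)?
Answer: 5561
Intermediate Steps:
u = 9 (u = Pow(-3, 2) = 9)
Add(Mul(Function('F')(4), -1388), u) = Add(Mul(Mul(-1, 4), -1388), 9) = Add(Mul(-4, -1388), 9) = Add(5552, 9) = 5561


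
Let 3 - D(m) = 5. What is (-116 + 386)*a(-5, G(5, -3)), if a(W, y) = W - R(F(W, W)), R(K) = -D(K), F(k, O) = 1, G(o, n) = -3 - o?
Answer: -1890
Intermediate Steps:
D(m) = -2 (D(m) = 3 - 1*5 = 3 - 5 = -2)
R(K) = 2 (R(K) = -1*(-2) = 2)
a(W, y) = -2 + W (a(W, y) = W - 1*2 = W - 2 = -2 + W)
(-116 + 386)*a(-5, G(5, -3)) = (-116 + 386)*(-2 - 5) = 270*(-7) = -1890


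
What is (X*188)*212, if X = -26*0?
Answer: 0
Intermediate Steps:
X = 0
(X*188)*212 = (0*188)*212 = 0*212 = 0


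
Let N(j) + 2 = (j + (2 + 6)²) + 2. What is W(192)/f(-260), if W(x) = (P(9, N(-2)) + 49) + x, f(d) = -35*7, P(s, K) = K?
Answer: -303/245 ≈ -1.2367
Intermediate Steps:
N(j) = 64 + j (N(j) = -2 + ((j + (2 + 6)²) + 2) = -2 + ((j + 8²) + 2) = -2 + ((j + 64) + 2) = -2 + ((64 + j) + 2) = -2 + (66 + j) = 64 + j)
f(d) = -245
W(x) = 111 + x (W(x) = ((64 - 2) + 49) + x = (62 + 49) + x = 111 + x)
W(192)/f(-260) = (111 + 192)/(-245) = 303*(-1/245) = -303/245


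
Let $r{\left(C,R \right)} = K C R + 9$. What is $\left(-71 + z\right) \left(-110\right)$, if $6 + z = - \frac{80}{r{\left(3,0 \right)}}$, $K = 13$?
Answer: $\frac{85030}{9} \approx 9447.8$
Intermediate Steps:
$r{\left(C,R \right)} = 9 + 13 C R$ ($r{\left(C,R \right)} = 13 C R + 9 = 9 + 13 C R$)
$z = - \frac{134}{9}$ ($z = -6 - \frac{80}{9 + 13 \cdot 3 \cdot 0} = -6 - \frac{80}{9 + 0} = -6 - \frac{80}{9} = - \frac{134}{9} \approx -14.889$)
$\left(-71 + z\right) \left(-110\right) = \left(-71 - \frac{134}{9}\right) \left(-110\right) = \left(- \frac{773}{9}\right) \left(-110\right) = \frac{85030}{9}$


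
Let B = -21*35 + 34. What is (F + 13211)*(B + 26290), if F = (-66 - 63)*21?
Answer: 268735678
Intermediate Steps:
F = -2709 (F = -129*21 = -2709)
B = -701 (B = -735 + 34 = -701)
(F + 13211)*(B + 26290) = (-2709 + 13211)*(-701 + 26290) = 10502*25589 = 268735678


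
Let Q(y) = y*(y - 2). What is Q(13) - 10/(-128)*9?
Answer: 9197/64 ≈ 143.70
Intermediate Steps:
Q(y) = y*(-2 + y)
Q(13) - 10/(-128)*9 = 13*(-2 + 13) - 10/(-128)*9 = 13*11 - 10*(-1/128)*9 = 143 + (5/64)*9 = 143 + 45/64 = 9197/64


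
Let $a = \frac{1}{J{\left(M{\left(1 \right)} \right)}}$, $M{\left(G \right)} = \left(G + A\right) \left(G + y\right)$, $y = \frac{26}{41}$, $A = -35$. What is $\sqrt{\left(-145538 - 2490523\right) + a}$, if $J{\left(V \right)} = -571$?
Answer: $\frac{4 i \sqrt{53716497817}}{571} \approx 1623.6 i$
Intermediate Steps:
$y = \frac{26}{41}$ ($y = 26 \cdot \frac{1}{41} = \frac{26}{41} \approx 0.63415$)
$M{\left(G \right)} = \left(-35 + G\right) \left(\frac{26}{41} + G\right)$ ($M{\left(G \right)} = \left(G - 35\right) \left(G + \frac{26}{41}\right) = \left(-35 + G\right) \left(\frac{26}{41} + G\right)$)
$a = - \frac{1}{571}$ ($a = \frac{1}{-571} = - \frac{1}{571} \approx -0.0017513$)
$\sqrt{\left(-145538 - 2490523\right) + a} = \sqrt{\left(-145538 - 2490523\right) - \frac{1}{571}} = \sqrt{-2636061 - \frac{1}{571}} = \sqrt{- \frac{1505190832}{571}} = \frac{4 i \sqrt{53716497817}}{571}$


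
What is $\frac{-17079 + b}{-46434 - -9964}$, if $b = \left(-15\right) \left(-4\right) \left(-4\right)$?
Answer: $\frac{17319}{36470} \approx 0.47488$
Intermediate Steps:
$b = -240$ ($b = 60 \left(-4\right) = -240$)
$\frac{-17079 + b}{-46434 - -9964} = \frac{-17079 - 240}{-46434 - -9964} = - \frac{17319}{-46434 + \left(-8172 + 18136\right)} = - \frac{17319}{-46434 + 9964} = - \frac{17319}{-36470} = \left(-17319\right) \left(- \frac{1}{36470}\right) = \frac{17319}{36470}$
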